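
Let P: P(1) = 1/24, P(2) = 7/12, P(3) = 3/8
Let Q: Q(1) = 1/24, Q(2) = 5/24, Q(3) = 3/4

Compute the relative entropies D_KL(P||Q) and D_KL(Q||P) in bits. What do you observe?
D_KL(P||Q) = 0.4915 bits, D_KL(Q||P) = 0.4405 bits. The two directions give different values (D_KL(P||Q) exceeds D_KL(Q||P) by 0.0510 bits): KL divergence is asymmetric.

D_KL(P||Q) = Σ P(x) log₂(P(x)/Q(x))

Computing term by term:
  P(1)·log₂(P(1)/Q(1)) = (1/24)·log₂((1/24)/(1/24)) = 0.00000
  P(2)·log₂(P(2)/Q(2)) = (7/12)·log₂((7/12)/(5/24)) = 0.86650
  P(3)·log₂(P(3)/Q(3)) = (3/8)·log₂((3/8)/(3/4)) = -0.37500

D_KL(P||Q) = 0.00000 + 0.86650 - 0.37500 = 0.49150 ≈ 0.4915 bits

D_KL(Q||P) = Σ Q(x) log₂(Q(x)/P(x))

Computing term by term:
  Q(1)·log₂(Q(1)/P(1)) = (1/24)·log₂((1/24)/(1/24)) = 0.00000
  Q(2)·log₂(Q(2)/P(2)) = (5/24)·log₂((5/24)/(7/12)) = -0.30946
  Q(3)·log₂(Q(3)/P(3)) = (3/4)·log₂((3/4)/(3/8)) = 0.75000

D_KL(Q||P) = 0.00000 - 0.30946 + 0.75000 = 0.44054 ≈ 0.4405 bits

These are NOT equal (difference: 0.0510 bits). KL divergence is asymmetric: D_KL(P||Q) ≠ D_KL(Q||P) in general.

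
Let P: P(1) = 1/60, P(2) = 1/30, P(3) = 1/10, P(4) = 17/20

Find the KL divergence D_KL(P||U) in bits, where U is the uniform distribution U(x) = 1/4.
1.2065 bits

U(i) = 1/4 for all i

D_KL(P||U) = Σ P(x) log₂(P(x) / (1/4))
           = Σ P(x) log₂(P(x)) + log₂(4)
           = log₂(4) - H(P)

H(P) = -Σ P(x) log₂(P(x)):
  -P(1)·log₂(P(1)) = -(1/60)·log₂(1/60) = 0.09845
  -P(2)·log₂(P(2)) = -(1/30)·log₂(1/30) = 0.16356
  -P(3)·log₂(P(3)) = -(1/10)·log₂(1/10) = 0.33219
  -P(4)·log₂(P(4)) = -(17/20)·log₂(17/20) = 0.19930
H(P) = 0.09845 + 0.16356 + 0.33219 + 0.19930 = 0.79350 bits

log₂(4) = 2.00000 bits

D_KL(P||U) = 2.00000 - 0.79350 = 1.20650 ≈ 1.2065 bits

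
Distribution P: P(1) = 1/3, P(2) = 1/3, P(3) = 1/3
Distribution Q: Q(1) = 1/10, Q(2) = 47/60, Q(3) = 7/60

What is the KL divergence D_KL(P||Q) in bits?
0.6730 bits

D_KL(P||Q) = Σ P(x) log₂(P(x)/Q(x))

Computing term by term:
  P(1)·log₂(P(1)/Q(1)) = (1/3)·log₂((1/3)/(1/10)) = 0.57899
  P(2)·log₂(P(2)/Q(2)) = (1/3)·log₂((1/3)/(47/60)) = -0.41089
  P(3)·log₂(P(3)/Q(3)) = (1/3)·log₂((1/3)/(7/60)) = 0.50486

D_KL(P||Q) = 0.57899 - 0.41089 + 0.50486 = 0.67296 ≈ 0.6730 bits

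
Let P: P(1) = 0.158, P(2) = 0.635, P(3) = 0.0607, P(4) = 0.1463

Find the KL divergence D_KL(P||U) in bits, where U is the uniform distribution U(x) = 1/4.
0.5123 bits

U(i) = 1/4 for all i

D_KL(P||U) = Σ P(x) log₂(P(x) / (1/4))
           = Σ P(x) log₂(P(x)) + log₂(4)
           = log₂(4) - H(P)

H(P) = -Σ P(x) log₂(P(x)):
  -P(1)·log₂(P(1)) = -(0.158)·log₂(0.158) = 0.42060
  -P(2)·log₂(P(2)) = -(0.635)·log₂(0.635) = 0.41603
  -P(3)·log₂(P(3)) = -(0.0607)·log₂(0.0607) = 0.24536
  -P(4)·log₂(P(4)) = -(0.1463)·log₂(0.1463) = 0.40569
H(P) = 0.42060 + 0.41603 + 0.24536 + 0.40569 = 1.48768 bits

log₂(4) = 2.00000 bits

D_KL(P||U) = 2.00000 - 1.48768 = 0.51232 ≈ 0.5123 bits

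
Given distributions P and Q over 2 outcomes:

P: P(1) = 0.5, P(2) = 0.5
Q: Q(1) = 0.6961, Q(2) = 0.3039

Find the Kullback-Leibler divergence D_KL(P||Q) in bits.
0.1205 bits

D_KL(P||Q) = Σ P(x) log₂(P(x)/Q(x))

Computing term by term:
  P(1)·log₂(P(1)/Q(1)) = 0.5·log₂(0.5/0.6961) = -0.23868
  P(2)·log₂(P(2)/Q(2)) = 0.5·log₂(0.5/0.3039) = 0.35917

D_KL(P||Q) = -0.23868 + 0.35917 = 0.12049 ≈ 0.1205 bits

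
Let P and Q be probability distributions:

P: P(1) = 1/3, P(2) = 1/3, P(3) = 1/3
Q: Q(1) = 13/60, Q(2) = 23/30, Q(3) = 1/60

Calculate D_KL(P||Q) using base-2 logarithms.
1.2473 bits

D_KL(P||Q) = Σ P(x) log₂(P(x)/Q(x))

Computing term by term:
  P(1)·log₂(P(1)/Q(1)) = (1/3)·log₂((1/3)/(13/60)) = 0.20716
  P(2)·log₂(P(2)/Q(2)) = (1/3)·log₂((1/3)/(23/30)) = -0.40054
  P(3)·log₂(P(3)/Q(3)) = (1/3)·log₂((1/3)/(1/60)) = 1.44064

D_KL(P||Q) = 0.20716 - 0.40054 + 1.44064 = 1.24726 ≈ 1.2473 bits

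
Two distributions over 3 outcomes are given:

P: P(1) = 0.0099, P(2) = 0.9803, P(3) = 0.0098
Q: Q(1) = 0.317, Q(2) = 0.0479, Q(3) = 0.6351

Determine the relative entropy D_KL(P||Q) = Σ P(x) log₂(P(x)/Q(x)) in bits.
4.1608 bits

D_KL(P||Q) = Σ P(x) log₂(P(x)/Q(x))

Computing term by term:
  P(1)·log₂(P(1)/Q(1)) = 0.0099·log₂(0.0099/0.317) = -0.04951
  P(2)·log₂(P(2)/Q(2)) = 0.9803·log₂(0.9803/0.0479) = 4.26933
  P(3)·log₂(P(3)/Q(3)) = 0.0098·log₂(0.0098/0.6351) = -0.05898

D_KL(P||Q) = -0.04951 + 4.26933 - 0.05898 = 4.16084 ≈ 4.1608 bits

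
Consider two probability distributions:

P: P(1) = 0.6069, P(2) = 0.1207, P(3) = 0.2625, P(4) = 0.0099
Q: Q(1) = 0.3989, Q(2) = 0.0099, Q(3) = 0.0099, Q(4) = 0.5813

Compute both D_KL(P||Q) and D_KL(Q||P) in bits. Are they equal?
D_KL(P||Q) = 1.9860 bits, D_KL(Q||P) = 3.0915 bits. No, they are not equal.

D_KL(P||Q) = Σ P(x) log₂(P(x)/Q(x))

Computing term by term:
  P(1)·log₂(P(1)/Q(1)) = 0.6069·log₂(0.6069/0.3989) = 0.36744
  P(2)·log₂(P(2)/Q(2)) = 0.1207·log₂(0.1207/0.0099) = 0.43547
  P(3)·log₂(P(3)/Q(3)) = 0.2625·log₂(0.2625/0.0099) = 1.24130
  P(4)·log₂(P(4)/Q(4)) = 0.0099·log₂(0.0099/0.5813) = -0.05817

D_KL(P||Q) = 0.36744 + 0.43547 + 1.24130 - 0.05817 = 1.98604 ≈ 1.9860 bits

D_KL(Q||P) = Σ Q(x) log₂(Q(x)/P(x))

Computing term by term:
  Q(1)·log₂(Q(1)/P(1)) = 0.3989·log₂(0.3989/0.6069) = -0.24151
  Q(2)·log₂(Q(2)/P(2)) = 0.0099·log₂(0.0099/0.1207) = -0.03572
  Q(3)·log₂(Q(3)/P(3)) = 0.0099·log₂(0.0099/0.2625) = -0.04681
  Q(4)·log₂(Q(4)/P(4)) = 0.5813·log₂(0.5813/0.0099) = 3.41555

D_KL(Q||P) = -0.24151 - 0.03572 - 0.04681 + 3.41555 = 3.09151 ≈ 3.0915 bits

These are NOT equal (difference: 1.1055 bits). KL divergence is asymmetric: D_KL(P||Q) ≠ D_KL(Q||P) in general.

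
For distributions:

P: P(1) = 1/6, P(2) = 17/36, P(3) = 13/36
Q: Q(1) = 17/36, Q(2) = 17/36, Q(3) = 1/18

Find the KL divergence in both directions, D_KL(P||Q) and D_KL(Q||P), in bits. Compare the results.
D_KL(P||Q) = 0.7247 bits, D_KL(Q||P) = 0.5595 bits. D_KL(P||Q) is larger than D_KL(Q||P) by 0.1652 bits; the two directions differ.

D_KL(P||Q) = Σ P(x) log₂(P(x)/Q(x))

Computing term by term:
  P(1)·log₂(P(1)/Q(1)) = (1/6)·log₂((1/6)/(17/36)) = -0.25042
  P(2)·log₂(P(2)/Q(2)) = (17/36)·log₂((17/36)/(17/36)) = 0.00000
  P(3)·log₂(P(3)/Q(3)) = (13/36)·log₂((13/36)/(1/18)) = 0.97516

D_KL(P||Q) = -0.25042 + 0.00000 + 0.97516 = 0.72474 ≈ 0.7247 bits

D_KL(Q||P) = Σ Q(x) log₂(Q(x)/P(x))

Computing term by term:
  Q(1)·log₂(Q(1)/P(1)) = (17/36)·log₂((17/36)/(1/6)) = 0.70951
  Q(2)·log₂(Q(2)/P(2)) = (17/36)·log₂((17/36)/(17/36)) = 0.00000
  Q(3)·log₂(Q(3)/P(3)) = (1/18)·log₂((1/18)/(13/36)) = -0.15002

D_KL(Q||P) = 0.70951 + 0.00000 - 0.15002 = 0.55949 ≈ 0.5595 bits

These are NOT equal (difference: 0.1652 bits). KL divergence is asymmetric: D_KL(P||Q) ≠ D_KL(Q||P) in general.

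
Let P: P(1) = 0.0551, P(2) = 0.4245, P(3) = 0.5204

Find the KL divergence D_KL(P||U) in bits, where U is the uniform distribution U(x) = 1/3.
0.3394 bits

U(i) = 1/3 for all i

D_KL(P||U) = Σ P(x) log₂(P(x) / (1/3))
           = Σ P(x) log₂(P(x)) + log₂(3)
           = log₂(3) - H(P)

H(P) = -Σ P(x) log₂(P(x)):
  -P(1)·log₂(P(1)) = -(0.0551)·log₂(0.0551) = 0.23042
  -P(2)·log₂(P(2)) = -(0.4245)·log₂(0.4245) = 0.52475
  -P(3)·log₂(P(3)) = -(0.5204)·log₂(0.5204) = 0.49038
H(P) = 0.23042 + 0.52475 + 0.49038 = 1.24555 bits

log₂(3) = 1.58496 bits

D_KL(P||U) = 1.58496 - 1.24555 = 0.33941 ≈ 0.3394 bits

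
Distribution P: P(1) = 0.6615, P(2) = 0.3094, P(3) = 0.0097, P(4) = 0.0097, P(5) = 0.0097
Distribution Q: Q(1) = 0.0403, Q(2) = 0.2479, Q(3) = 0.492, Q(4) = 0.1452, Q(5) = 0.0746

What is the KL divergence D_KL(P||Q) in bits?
2.6480 bits

D_KL(P||Q) = Σ P(x) log₂(P(x)/Q(x))

Computing term by term:
  P(1)·log₂(P(1)/Q(1)) = 0.6615·log₂(0.6615/0.0403) = 2.67040
  P(2)·log₂(P(2)/Q(2)) = 0.3094·log₂(0.3094/0.2479) = 0.09892
  P(3)·log₂(P(3)/Q(3)) = 0.0097·log₂(0.0097/0.492) = -0.05495
  P(4)·log₂(P(4)/Q(4)) = 0.0097·log₂(0.0097/0.1452) = -0.03787
  P(5)·log₂(P(5)/Q(5)) = 0.0097·log₂(0.0097/0.0746) = -0.02855

D_KL(P||Q) = 2.67040 + 0.09892 - 0.05495 - 0.03787 - 0.02855 = 2.64795 ≈ 2.6480 bits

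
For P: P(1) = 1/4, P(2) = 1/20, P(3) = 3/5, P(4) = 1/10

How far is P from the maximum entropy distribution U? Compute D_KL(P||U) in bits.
0.5095 bits

U(i) = 1/4 for all i

D_KL(P||U) = Σ P(x) log₂(P(x) / (1/4))
           = Σ P(x) log₂(P(x)) + log₂(4)
           = log₂(4) - H(P)

H(P) = -Σ P(x) log₂(P(x)):
  -P(1)·log₂(P(1)) = -(1/4)·log₂(1/4) = 0.50000
  -P(2)·log₂(P(2)) = -(1/20)·log₂(1/20) = 0.21610
  -P(3)·log₂(P(3)) = -(3/5)·log₂(3/5) = 0.44218
  -P(4)·log₂(P(4)) = -(1/10)·log₂(1/10) = 0.33219
H(P) = 0.50000 + 0.21610 + 0.44218 + 0.33219 = 1.49047 bits

log₂(4) = 2.00000 bits

D_KL(P||U) = 2.00000 - 1.49047 = 0.50953 ≈ 0.5095 bits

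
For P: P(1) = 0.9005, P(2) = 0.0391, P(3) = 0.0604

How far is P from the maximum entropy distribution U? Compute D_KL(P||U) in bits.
1.0214 bits

U(i) = 1/3 for all i

D_KL(P||U) = Σ P(x) log₂(P(x) / (1/3))
           = Σ P(x) log₂(P(x)) + log₂(3)
           = log₂(3) - H(P)

H(P) = -Σ P(x) log₂(P(x)):
  -P(1)·log₂(P(1)) = -(0.9005)·log₂(0.9005) = 0.13616
  -P(2)·log₂(P(2)) = -(0.0391)·log₂(0.0391) = 0.18286
  -P(3)·log₂(P(3)) = -(0.0604)·log₂(0.0604) = 0.24458
H(P) = 0.13616 + 0.18286 + 0.24458 = 0.56360 bits

log₂(3) = 1.58496 bits

D_KL(P||U) = 1.58496 - 0.56360 = 1.02136 ≈ 1.0214 bits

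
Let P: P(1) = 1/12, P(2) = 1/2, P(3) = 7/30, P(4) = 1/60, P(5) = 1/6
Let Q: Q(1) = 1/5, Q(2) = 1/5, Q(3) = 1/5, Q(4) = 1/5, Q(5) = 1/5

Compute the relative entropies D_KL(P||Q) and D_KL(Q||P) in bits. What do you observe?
D_KL(P||Q) = 0.5040 bits, D_KL(Q||P) = 0.7133 bits. The two directions give different values (D_KL(Q||P) exceeds D_KL(P||Q) by 0.2093 bits): KL divergence is asymmetric.

D_KL(P||Q) = Σ P(x) log₂(P(x)/Q(x))

Computing term by term:
  P(1)·log₂(P(1)/Q(1)) = (1/12)·log₂((1/12)/(1/5)) = -0.10525
  P(2)·log₂(P(2)/Q(2)) = (1/2)·log₂((1/2)/(1/5)) = 0.66096
  P(3)·log₂(P(3)/Q(3)) = (7/30)·log₂((7/30)/(1/5)) = 0.05189
  P(4)·log₂(P(4)/Q(4)) = (1/60)·log₂((1/60)/(1/5)) = -0.05975
  P(5)·log₂(P(5)/Q(5)) = (1/6)·log₂((1/6)/(1/5)) = -0.04384

D_KL(P||Q) = -0.10525 + 0.66096 + 0.05189 - 0.05975 - 0.04384 = 0.50401 ≈ 0.5040 bits

D_KL(Q||P) = Σ Q(x) log₂(Q(x)/P(x))

Computing term by term:
  Q(1)·log₂(Q(1)/P(1)) = (1/5)·log₂((1/5)/(1/12)) = 0.25261
  Q(2)·log₂(Q(2)/P(2)) = (1/5)·log₂((1/5)/(1/2)) = -0.26439
  Q(3)·log₂(Q(3)/P(3)) = (1/5)·log₂((1/5)/(7/30)) = -0.04448
  Q(4)·log₂(Q(4)/P(4)) = (1/5)·log₂((1/5)/(1/60)) = 0.71699
  Q(5)·log₂(Q(5)/P(5)) = (1/5)·log₂((1/5)/(1/6)) = 0.05261

D_KL(Q||P) = 0.25261 - 0.26439 - 0.04448 + 0.71699 + 0.05261 = 0.71334 ≈ 0.7133 bits

These are NOT equal (difference: 0.2093 bits). KL divergence is asymmetric: D_KL(P||Q) ≠ D_KL(Q||P) in general.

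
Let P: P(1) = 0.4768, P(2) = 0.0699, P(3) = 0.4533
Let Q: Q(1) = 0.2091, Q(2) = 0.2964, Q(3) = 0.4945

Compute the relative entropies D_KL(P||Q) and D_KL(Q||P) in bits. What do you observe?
D_KL(P||Q) = 0.3644 bits, D_KL(Q||P) = 0.4312 bits. The two directions give different values (D_KL(Q||P) exceeds D_KL(P||Q) by 0.0668 bits): KL divergence is asymmetric.

D_KL(P||Q) = Σ P(x) log₂(P(x)/Q(x))

Computing term by term:
  P(1)·log₂(P(1)/Q(1)) = 0.4768·log₂(0.4768/0.2091) = 0.56701
  P(2)·log₂(P(2)/Q(2)) = 0.0699·log₂(0.0699/0.2964) = -0.14568
  P(3)·log₂(P(3)/Q(3)) = 0.4533·log₂(0.4533/0.4945) = -0.05689

D_KL(P||Q) = 0.56701 - 0.14568 - 0.05689 = 0.36444 ≈ 0.3644 bits

D_KL(Q||P) = Σ Q(x) log₂(Q(x)/P(x))

Computing term by term:
  Q(1)·log₂(Q(1)/P(1)) = 0.2091·log₂(0.2091/0.4768) = -0.24866
  Q(2)·log₂(Q(2)/P(2)) = 0.2964·log₂(0.2964/0.0699) = 0.61775
  Q(3)·log₂(Q(3)/P(3)) = 0.4945·log₂(0.4945/0.4533) = 0.06206

D_KL(Q||P) = -0.24866 + 0.61775 + 0.06206 = 0.43115 ≈ 0.4312 bits

These are NOT equal (difference: 0.0668 bits). KL divergence is asymmetric: D_KL(P||Q) ≠ D_KL(Q||P) in general.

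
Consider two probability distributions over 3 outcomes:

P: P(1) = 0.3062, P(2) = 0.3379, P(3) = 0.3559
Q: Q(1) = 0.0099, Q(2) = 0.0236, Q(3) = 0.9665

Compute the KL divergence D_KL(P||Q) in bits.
2.3005 bits

D_KL(P||Q) = Σ P(x) log₂(P(x)/Q(x))

Computing term by term:
  P(1)·log₂(P(1)/Q(1)) = 0.3062·log₂(0.3062/0.0099) = 1.51597
  P(2)·log₂(P(2)/Q(2)) = 0.3379·log₂(0.3379/0.0236) = 1.29745
  P(3)·log₂(P(3)/Q(3)) = 0.3559·log₂(0.3559/0.9665) = -0.51296

D_KL(P||Q) = 1.51597 + 1.29745 - 0.51296 = 2.30046 ≈ 2.3005 bits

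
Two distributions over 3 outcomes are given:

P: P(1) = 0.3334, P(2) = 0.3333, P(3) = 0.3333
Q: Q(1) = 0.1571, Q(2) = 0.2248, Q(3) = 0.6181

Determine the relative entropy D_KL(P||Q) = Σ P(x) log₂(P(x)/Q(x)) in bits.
0.2543 bits

D_KL(P||Q) = Σ P(x) log₂(P(x)/Q(x))

Computing term by term:
  P(1)·log₂(P(1)/Q(1)) = 0.3334·log₂(0.3334/0.1571) = 0.36193
  P(2)·log₂(P(2)/Q(2)) = 0.3333·log₂(0.3333/0.2248) = 0.18937
  P(3)·log₂(P(3)/Q(3)) = 0.3333·log₂(0.3333/0.6181) = -0.29698

D_KL(P||Q) = 0.36193 + 0.18937 - 0.29698 = 0.25432 ≈ 0.2543 bits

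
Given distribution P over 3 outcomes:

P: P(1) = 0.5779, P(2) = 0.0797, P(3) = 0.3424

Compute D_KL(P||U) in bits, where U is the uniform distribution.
0.3075 bits

U(i) = 1/3 for all i

D_KL(P||U) = Σ P(x) log₂(P(x) / (1/3))
           = Σ P(x) log₂(P(x)) + log₂(3)
           = log₂(3) - H(P)

H(P) = -Σ P(x) log₂(P(x)):
  -P(1)·log₂(P(1)) = -(0.5779)·log₂(0.5779) = 0.45718
  -P(2)·log₂(P(2)) = -(0.0797)·log₂(0.0797) = 0.29085
  -P(3)·log₂(P(3)) = -(0.3424)·log₂(0.3424) = 0.52943
H(P) = 0.45718 + 0.29085 + 0.52943 = 1.27746 bits

log₂(3) = 1.58496 bits

D_KL(P||U) = 1.58496 - 1.27746 = 0.30750 ≈ 0.3075 bits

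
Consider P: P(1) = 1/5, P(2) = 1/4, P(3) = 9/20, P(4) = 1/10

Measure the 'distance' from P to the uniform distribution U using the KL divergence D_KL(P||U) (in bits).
0.1850 bits

U(i) = 1/4 for all i

D_KL(P||U) = Σ P(x) log₂(P(x) / (1/4))
           = Σ P(x) log₂(P(x)) + log₂(4)
           = log₂(4) - H(P)

H(P) = -Σ P(x) log₂(P(x)):
  -P(1)·log₂(P(1)) = -(1/5)·log₂(1/5) = 0.46439
  -P(2)·log₂(P(2)) = -(1/4)·log₂(1/4) = 0.50000
  -P(3)·log₂(P(3)) = -(9/20)·log₂(9/20) = 0.51840
  -P(4)·log₂(P(4)) = -(1/10)·log₂(1/10) = 0.33219
H(P) = 0.46439 + 0.50000 + 0.51840 + 0.33219 = 1.81498 bits

log₂(4) = 2.00000 bits

D_KL(P||U) = 2.00000 - 1.81498 = 0.18502 ≈ 0.1850 bits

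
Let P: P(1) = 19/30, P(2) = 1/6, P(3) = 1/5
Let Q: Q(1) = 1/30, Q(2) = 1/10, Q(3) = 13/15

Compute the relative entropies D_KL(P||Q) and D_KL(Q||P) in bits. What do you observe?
D_KL(P||Q) = 2.3901 bits, D_KL(Q||P) = 1.6181 bits. The two directions give different values (D_KL(P||Q) exceeds D_KL(Q||P) by 0.7720 bits): KL divergence is asymmetric.

D_KL(P||Q) = Σ P(x) log₂(P(x)/Q(x))

Computing term by term:
  P(1)·log₂(P(1)/Q(1)) = (19/30)·log₂((19/30)/(1/30)) = 2.69035
  P(2)·log₂(P(2)/Q(2)) = (1/6)·log₂((1/6)/(1/10)) = 0.12283
  P(3)·log₂(P(3)/Q(3)) = (1/5)·log₂((1/5)/(13/15)) = -0.42310

D_KL(P||Q) = 2.69035 + 0.12283 - 0.42310 = 2.39008 ≈ 2.3901 bits

D_KL(Q||P) = Σ Q(x) log₂(Q(x)/P(x))

Computing term by term:
  Q(1)·log₂(Q(1)/P(1)) = (1/30)·log₂((1/30)/(19/30)) = -0.14160
  Q(2)·log₂(Q(2)/P(2)) = (1/10)·log₂((1/10)/(1/6)) = -0.07370
  Q(3)·log₂(Q(3)/P(3)) = (13/15)·log₂((13/15)/(1/5)) = 1.83341

D_KL(Q||P) = -0.14160 - 0.07370 + 1.83341 = 1.61811 ≈ 1.6181 bits

These are NOT equal (difference: 0.7720 bits). KL divergence is asymmetric: D_KL(P||Q) ≠ D_KL(Q||P) in general.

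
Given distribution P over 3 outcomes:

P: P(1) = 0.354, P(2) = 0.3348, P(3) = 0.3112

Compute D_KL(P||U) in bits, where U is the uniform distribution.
0.0020 bits

U(i) = 1/3 for all i

D_KL(P||U) = Σ P(x) log₂(P(x) / (1/3))
           = Σ P(x) log₂(P(x)) + log₂(3)
           = log₂(3) - H(P)

H(P) = -Σ P(x) log₂(P(x)):
  -P(1)·log₂(P(1)) = -(0.354)·log₂(0.354) = 0.53036
  -P(2)·log₂(P(2)) = -(0.3348)·log₂(0.3348) = 0.52852
  -P(3)·log₂(P(3)) = -(0.3112)·log₂(0.3112) = 0.52409
H(P) = 0.53036 + 0.52852 + 0.52409 = 1.58297 bits

log₂(3) = 1.58496 bits

D_KL(P||U) = 1.58496 - 1.58297 = 0.00199 ≈ 0.0020 bits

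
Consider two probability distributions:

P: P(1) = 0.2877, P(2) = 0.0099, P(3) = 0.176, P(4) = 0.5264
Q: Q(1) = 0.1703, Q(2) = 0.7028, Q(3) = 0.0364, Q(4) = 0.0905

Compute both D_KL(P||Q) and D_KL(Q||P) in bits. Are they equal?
D_KL(P||Q) = 1.8941 bits, D_KL(Q||P) = 3.8804 bits. No, they are not equal.

D_KL(P||Q) = Σ P(x) log₂(P(x)/Q(x))

Computing term by term:
  P(1)·log₂(P(1)/Q(1)) = 0.2877·log₂(0.2877/0.1703) = 0.21764
  P(2)·log₂(P(2)/Q(2)) = 0.0099·log₂(0.0099/0.7028) = -0.06088
  P(3)·log₂(P(3)/Q(3)) = 0.176·log₂(0.176/0.0364) = 0.40015
  P(4)·log₂(P(4)/Q(4)) = 0.5264·log₂(0.5264/0.0905) = 1.33715

D_KL(P||Q) = 0.21764 - 0.06088 + 0.40015 + 1.33715 = 1.89406 ≈ 1.8941 bits

D_KL(Q||P) = Σ Q(x) log₂(Q(x)/P(x))

Computing term by term:
  Q(1)·log₂(Q(1)/P(1)) = 0.1703·log₂(0.1703/0.2877) = -0.12883
  Q(2)·log₂(Q(2)/P(2)) = 0.7028·log₂(0.7028/0.0099) = 4.32190
  Q(3)·log₂(Q(3)/P(3)) = 0.0364·log₂(0.0364/0.176) = -0.08276
  Q(4)·log₂(Q(4)/P(4)) = 0.0905·log₂(0.0905/0.5264) = -0.22989

D_KL(Q||P) = -0.12883 + 4.32190 - 0.08276 - 0.22989 = 3.88042 ≈ 3.8804 bits

These are NOT equal (difference: 1.9863 bits). KL divergence is asymmetric: D_KL(P||Q) ≠ D_KL(Q||P) in general.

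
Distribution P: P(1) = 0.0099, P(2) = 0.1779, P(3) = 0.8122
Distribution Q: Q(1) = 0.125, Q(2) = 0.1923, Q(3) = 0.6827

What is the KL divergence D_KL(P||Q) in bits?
0.1473 bits

D_KL(P||Q) = Σ P(x) log₂(P(x)/Q(x))

Computing term by term:
  P(1)·log₂(P(1)/Q(1)) = 0.0099·log₂(0.0099/0.125) = -0.03622
  P(2)·log₂(P(2)/Q(2)) = 0.1779·log₂(0.1779/0.1923) = -0.01998
  P(3)·log₂(P(3)/Q(3)) = 0.8122·log₂(0.8122/0.6827) = 0.20352

D_KL(P||Q) = -0.03622 - 0.01998 + 0.20352 = 0.14732 ≈ 0.1473 bits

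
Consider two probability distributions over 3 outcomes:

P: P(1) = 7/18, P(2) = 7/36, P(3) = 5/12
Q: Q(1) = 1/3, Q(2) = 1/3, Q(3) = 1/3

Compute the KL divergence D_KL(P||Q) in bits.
0.0694 bits

D_KL(P||Q) = Σ P(x) log₂(P(x)/Q(x))

Computing term by term:
  P(1)·log₂(P(1)/Q(1)) = (7/18)·log₂((7/18)/(1/3)) = 0.08649
  P(2)·log₂(P(2)/Q(2)) = (7/36)·log₂((7/36)/(1/3)) = -0.15120
  P(3)·log₂(P(3)/Q(3)) = (5/12)·log₂((5/12)/(1/3)) = 0.13414

D_KL(P||Q) = 0.08649 - 0.15120 + 0.13414 = 0.06943 ≈ 0.0694 bits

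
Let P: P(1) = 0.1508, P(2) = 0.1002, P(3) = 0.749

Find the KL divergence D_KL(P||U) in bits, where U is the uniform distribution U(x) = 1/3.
0.5285 bits

U(i) = 1/3 for all i

D_KL(P||U) = Σ P(x) log₂(P(x) / (1/3))
           = Σ P(x) log₂(P(x)) + log₂(3)
           = log₂(3) - H(P)

H(P) = -Σ P(x) log₂(P(x)):
  -P(1)·log₂(P(1)) = -(0.1508)·log₂(0.1508) = 0.41158
  -P(2)·log₂(P(2)) = -(0.1002)·log₂(0.1002) = 0.33257
  -P(3)·log₂(P(3)) = -(0.749)·log₂(0.749) = 0.31230
H(P) = 0.41158 + 0.33257 + 0.31230 = 1.05645 bits

log₂(3) = 1.58496 bits

D_KL(P||U) = 1.58496 - 1.05645 = 0.52851 ≈ 0.5285 bits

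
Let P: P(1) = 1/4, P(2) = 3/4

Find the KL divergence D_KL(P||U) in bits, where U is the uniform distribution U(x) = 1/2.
0.1887 bits

U(i) = 1/2 for all i

D_KL(P||U) = Σ P(x) log₂(P(x) / (1/2))
           = Σ P(x) log₂(P(x)) + log₂(2)
           = log₂(2) - H(P)

H(P) = -Σ P(x) log₂(P(x)):
  -P(1)·log₂(P(1)) = -(1/4)·log₂(1/4) = 0.50000
  -P(2)·log₂(P(2)) = -(3/4)·log₂(3/4) = 0.31128
H(P) = 0.50000 + 0.31128 = 0.81128 bits

log₂(2) = 1.00000 bits

D_KL(P||U) = 1.00000 - 0.81128 = 0.18872 ≈ 0.1887 bits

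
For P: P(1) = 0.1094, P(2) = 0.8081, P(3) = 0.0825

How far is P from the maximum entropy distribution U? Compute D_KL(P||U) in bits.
0.6904 bits

U(i) = 1/3 for all i

D_KL(P||U) = Σ P(x) log₂(P(x) / (1/3))
           = Σ P(x) log₂(P(x)) + log₂(3)
           = log₂(3) - H(P)

H(P) = -Σ P(x) log₂(P(x)):
  -P(1)·log₂(P(1)) = -(0.1094)·log₂(0.1094) = 0.34924
  -P(2)·log₂(P(2)) = -(0.8081)·log₂(0.8081) = 0.24841
  -P(3)·log₂(P(3)) = -(0.0825)·log₂(0.0825) = 0.29696
H(P) = 0.34924 + 0.24841 + 0.29696 = 0.89461 bits

log₂(3) = 1.58496 bits

D_KL(P||U) = 1.58496 - 0.89461 = 0.69035 ≈ 0.6904 bits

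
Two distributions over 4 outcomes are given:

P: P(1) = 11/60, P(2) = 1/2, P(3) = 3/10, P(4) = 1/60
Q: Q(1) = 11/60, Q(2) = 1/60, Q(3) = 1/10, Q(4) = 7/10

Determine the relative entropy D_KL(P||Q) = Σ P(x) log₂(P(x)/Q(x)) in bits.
2.8391 bits

D_KL(P||Q) = Σ P(x) log₂(P(x)/Q(x))

Computing term by term:
  P(1)·log₂(P(1)/Q(1)) = (11/60)·log₂((11/60)/(11/60)) = 0.00000
  P(2)·log₂(P(2)/Q(2)) = (1/2)·log₂((1/2)/(1/60)) = 2.45345
  P(3)·log₂(P(3)/Q(3)) = (3/10)·log₂((3/10)/(1/10)) = 0.47549
  P(4)·log₂(P(4)/Q(4)) = (1/60)·log₂((1/60)/(7/10)) = -0.08987

D_KL(P||Q) = 0.00000 + 2.45345 + 0.47549 - 0.08987 = 2.83907 ≈ 2.8391 bits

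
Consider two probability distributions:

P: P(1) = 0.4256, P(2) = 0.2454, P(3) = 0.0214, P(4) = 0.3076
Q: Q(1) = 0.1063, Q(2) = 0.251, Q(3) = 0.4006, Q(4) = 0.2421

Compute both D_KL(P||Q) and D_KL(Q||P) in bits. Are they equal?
D_KL(P||Q) = 0.8596 bits, D_KL(Q||P) = 1.4049 bits. No, they are not equal.

D_KL(P||Q) = Σ P(x) log₂(P(x)/Q(x))

Computing term by term:
  P(1)·log₂(P(1)/Q(1)) = 0.4256·log₂(0.4256/0.1063) = 0.85178
  P(2)·log₂(P(2)/Q(2)) = 0.2454·log₂(0.2454/0.251) = -0.00799
  P(3)·log₂(P(3)/Q(3)) = 0.0214·log₂(0.0214/0.4006) = -0.09045
  P(4)·log₂(P(4)/Q(4)) = 0.3076·log₂(0.3076/0.2421) = 0.10626

D_KL(P||Q) = 0.85178 - 0.00799 - 0.09045 + 0.10626 = 0.85960 ≈ 0.8596 bits

D_KL(Q||P) = Σ Q(x) log₂(Q(x)/P(x))

Computing term by term:
  Q(1)·log₂(Q(1)/P(1)) = 0.1063·log₂(0.1063/0.4256) = -0.21274
  Q(2)·log₂(Q(2)/P(2)) = 0.251·log₂(0.251/0.2454) = 0.00817
  Q(3)·log₂(Q(3)/P(3)) = 0.4006·log₂(0.4006/0.0214) = 1.69313
  Q(4)·log₂(Q(4)/P(4)) = 0.2421·log₂(0.2421/0.3076) = -0.08363

D_KL(Q||P) = -0.21274 + 0.00817 + 1.69313 - 0.08363 = 1.40493 ≈ 1.4049 bits

These are NOT equal (difference: 0.5453 bits). KL divergence is asymmetric: D_KL(P||Q) ≠ D_KL(Q||P) in general.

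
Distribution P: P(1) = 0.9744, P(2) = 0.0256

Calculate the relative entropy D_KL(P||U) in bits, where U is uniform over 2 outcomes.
0.8282 bits

U(i) = 1/2 for all i

D_KL(P||U) = Σ P(x) log₂(P(x) / (1/2))
           = Σ P(x) log₂(P(x)) + log₂(2)
           = log₂(2) - H(P)

H(P) = -Σ P(x) log₂(P(x)):
  -P(1)·log₂(P(1)) = -(0.9744)·log₂(0.9744) = 0.03646
  -P(2)·log₂(P(2)) = -(0.0256)·log₂(0.0256) = 0.13537
H(P) = 0.03646 + 0.13537 = 0.17183 bits

log₂(2) = 1.00000 bits

D_KL(P||U) = 1.00000 - 0.17183 = 0.82817 ≈ 0.8282 bits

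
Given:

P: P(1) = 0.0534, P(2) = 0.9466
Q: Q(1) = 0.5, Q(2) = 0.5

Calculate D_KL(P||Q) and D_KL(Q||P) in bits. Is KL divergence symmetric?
D_KL(P||Q) = 0.6993 bits, D_KL(Q||P) = 1.1531 bits. No, KL divergence is not symmetric.

D_KL(P||Q) = Σ P(x) log₂(P(x)/Q(x))

Computing term by term:
  P(1)·log₂(P(1)/Q(1)) = 0.0534·log₂(0.0534/0.5) = -0.17232
  P(2)·log₂(P(2)/Q(2)) = 0.9466·log₂(0.9466/0.5) = 0.87165

D_KL(P||Q) = -0.17232 + 0.87165 = 0.69933 ≈ 0.6993 bits

D_KL(Q||P) = Σ Q(x) log₂(Q(x)/P(x))

Computing term by term:
  Q(1)·log₂(Q(1)/P(1)) = 0.5·log₂(0.5/0.0534) = 1.61351
  Q(2)·log₂(Q(2)/P(2)) = 0.5·log₂(0.5/0.9466) = -0.46041

D_KL(Q||P) = 1.61351 - 0.46041 = 1.15310 ≈ 1.1531 bits

These are NOT equal (difference: 0.4538 bits). KL divergence is asymmetric: D_KL(P||Q) ≠ D_KL(Q||P) in general.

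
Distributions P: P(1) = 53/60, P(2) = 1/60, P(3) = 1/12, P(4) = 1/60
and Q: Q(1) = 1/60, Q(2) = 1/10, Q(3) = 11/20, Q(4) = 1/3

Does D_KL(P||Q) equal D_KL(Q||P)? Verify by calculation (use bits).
D_KL(P||Q) = 4.7177 bits, D_KL(Q||P) = 3.1010 bits. No — D_KL(P||Q) ≠ D_KL(Q||P) for this pair.

D_KL(P||Q) = Σ P(x) log₂(P(x)/Q(x))

Computing term by term:
  P(1)·log₂(P(1)/Q(1)) = (53/60)·log₂((53/60)/(1/60)) = 5.05966
  P(2)·log₂(P(2)/Q(2)) = (1/60)·log₂((1/60)/(1/10)) = -0.04308
  P(3)·log₂(P(3)/Q(3)) = (1/12)·log₂((1/12)/(11/20)) = -0.22687
  P(4)·log₂(P(4)/Q(4)) = (1/60)·log₂((1/60)/(1/3)) = -0.07203

D_KL(P||Q) = 5.05966 - 0.04308 - 0.22687 - 0.07203 = 4.71768 ≈ 4.7177 bits

D_KL(Q||P) = Σ Q(x) log₂(Q(x)/P(x))

Computing term by term:
  Q(1)·log₂(Q(1)/P(1)) = (1/60)·log₂((1/60)/(53/60)) = -0.09547
  Q(2)·log₂(Q(2)/P(2)) = (1/10)·log₂((1/10)/(1/60)) = 0.25850
  Q(3)·log₂(Q(3)/P(3)) = (11/20)·log₂((11/20)/(1/12)) = 1.49736
  Q(4)·log₂(Q(4)/P(4)) = (1/3)·log₂((1/3)/(1/60)) = 1.44064

D_KL(Q||P) = -0.09547 + 0.25850 + 1.49736 + 1.44064 = 3.10103 ≈ 3.1010 bits

These are NOT equal (difference: 1.6167 bits). KL divergence is asymmetric: D_KL(P||Q) ≠ D_KL(Q||P) in general.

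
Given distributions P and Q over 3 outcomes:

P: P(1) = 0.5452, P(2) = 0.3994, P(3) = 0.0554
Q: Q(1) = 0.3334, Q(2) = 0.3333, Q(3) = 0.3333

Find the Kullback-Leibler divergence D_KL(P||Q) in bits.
0.3477 bits

D_KL(P||Q) = Σ P(x) log₂(P(x)/Q(x))

Computing term by term:
  P(1)·log₂(P(1)/Q(1)) = 0.5452·log₂(0.5452/0.3334) = 0.38684
  P(2)·log₂(P(2)/Q(2)) = 0.3994·log₂(0.3994/0.3333) = 0.10425
  P(3)·log₂(P(3)/Q(3)) = 0.0554·log₂(0.0554/0.3333) = -0.14342

D_KL(P||Q) = 0.38684 + 0.10425 - 0.14342 = 0.34767 ≈ 0.3477 bits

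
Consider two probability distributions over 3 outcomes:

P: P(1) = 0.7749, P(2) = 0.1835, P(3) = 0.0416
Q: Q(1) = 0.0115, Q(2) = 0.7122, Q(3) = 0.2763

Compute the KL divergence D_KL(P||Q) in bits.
4.2343 bits

D_KL(P||Q) = Σ P(x) log₂(P(x)/Q(x))

Computing term by term:
  P(1)·log₂(P(1)/Q(1)) = 0.7749·log₂(0.7749/0.0115) = 4.70698
  P(2)·log₂(P(2)/Q(2)) = 0.1835·log₂(0.1835/0.7122) = -0.35902
  P(3)·log₂(P(3)/Q(3)) = 0.0416·log₂(0.0416/0.2763) = -0.11363

D_KL(P||Q) = 4.70698 - 0.35902 - 0.11363 = 4.23433 ≈ 4.2343 bits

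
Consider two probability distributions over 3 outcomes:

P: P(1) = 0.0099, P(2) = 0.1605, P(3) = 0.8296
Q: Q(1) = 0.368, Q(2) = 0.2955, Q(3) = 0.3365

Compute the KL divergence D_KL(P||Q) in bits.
0.8870 bits

D_KL(P||Q) = Σ P(x) log₂(P(x)/Q(x))

Computing term by term:
  P(1)·log₂(P(1)/Q(1)) = 0.0099·log₂(0.0099/0.368) = -0.05164
  P(2)·log₂(P(2)/Q(2)) = 0.1605·log₂(0.1605/0.2955) = -0.14133
  P(3)·log₂(P(3)/Q(3)) = 0.8296·log₂(0.8296/0.3365) = 1.07998

D_KL(P||Q) = -0.05164 - 0.14133 + 1.07998 = 0.88701 ≈ 0.8870 bits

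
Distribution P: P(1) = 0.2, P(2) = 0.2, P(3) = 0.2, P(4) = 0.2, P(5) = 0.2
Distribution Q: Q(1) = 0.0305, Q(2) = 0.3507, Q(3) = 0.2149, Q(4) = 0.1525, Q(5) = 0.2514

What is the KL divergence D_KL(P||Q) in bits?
0.3721 bits

D_KL(P||Q) = Σ P(x) log₂(P(x)/Q(x))

Computing term by term:
  P(1)·log₂(P(1)/Q(1)) = 0.2·log₂(0.2/0.0305) = 0.54262
  P(2)·log₂(P(2)/Q(2)) = 0.2·log₂(0.2/0.3507) = -0.16205
  P(3)·log₂(P(3)/Q(3)) = 0.2·log₂(0.2/0.2149) = -0.02073
  P(4)·log₂(P(4)/Q(4)) = 0.2·log₂(0.2/0.1525) = 0.07824
  P(5)·log₂(P(5)/Q(5)) = 0.2·log₂(0.2/0.2514) = -0.06600

D_KL(P||Q) = 0.54262 - 0.16205 - 0.02073 + 0.07824 - 0.06600 = 0.37208 ≈ 0.3721 bits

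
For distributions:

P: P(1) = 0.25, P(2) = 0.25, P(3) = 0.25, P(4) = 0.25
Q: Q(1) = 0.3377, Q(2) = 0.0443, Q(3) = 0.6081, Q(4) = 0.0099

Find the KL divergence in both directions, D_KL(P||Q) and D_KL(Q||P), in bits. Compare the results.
D_KL(P||Q) = 1.3597 bits, D_KL(Q||P) = 0.7696 bits. D_KL(P||Q) is larger than D_KL(Q||P) by 0.5901 bits; the two directions differ.

D_KL(P||Q) = Σ P(x) log₂(P(x)/Q(x))

Computing term by term:
  P(1)·log₂(P(1)/Q(1)) = 0.25·log₂(0.25/0.3377) = -0.10845
  P(2)·log₂(P(2)/Q(2)) = 0.25·log₂(0.25/0.0443) = 0.62414
  P(3)·log₂(P(3)/Q(3)) = 0.25·log₂(0.25/0.6081) = -0.32060
  P(4)·log₂(P(4)/Q(4)) = 0.25·log₂(0.25/0.0099) = 1.16459

D_KL(P||Q) = -0.10845 + 0.62414 - 0.32060 + 1.16459 = 1.35968 ≈ 1.3597 bits

D_KL(Q||P) = Σ Q(x) log₂(Q(x)/P(x))

Computing term by term:
  Q(1)·log₂(Q(1)/P(1)) = 0.3377·log₂(0.3377/0.25) = 0.14650
  Q(2)·log₂(Q(2)/P(2)) = 0.0443·log₂(0.0443/0.25) = -0.11060
  Q(3)·log₂(Q(3)/P(3)) = 0.6081·log₂(0.6081/0.25) = 0.77982
  Q(4)·log₂(Q(4)/P(4)) = 0.0099·log₂(0.0099/0.25) = -0.04612

D_KL(Q||P) = 0.14650 - 0.11060 + 0.77982 - 0.04612 = 0.76960 ≈ 0.7696 bits

These are NOT equal (difference: 0.5901 bits). KL divergence is asymmetric: D_KL(P||Q) ≠ D_KL(Q||P) in general.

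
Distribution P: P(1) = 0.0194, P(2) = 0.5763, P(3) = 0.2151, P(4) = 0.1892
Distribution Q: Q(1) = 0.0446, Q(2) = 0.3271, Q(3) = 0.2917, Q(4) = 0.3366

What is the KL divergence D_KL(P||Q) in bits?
0.1958 bits

D_KL(P||Q) = Σ P(x) log₂(P(x)/Q(x))

Computing term by term:
  P(1)·log₂(P(1)/Q(1)) = 0.0194·log₂(0.0194/0.0446) = -0.02330
  P(2)·log₂(P(2)/Q(2)) = 0.5763·log₂(0.5763/0.3271) = 0.47089
  P(3)·log₂(P(3)/Q(3)) = 0.2151·log₂(0.2151/0.2917) = -0.09453
  P(4)·log₂(P(4)/Q(4)) = 0.1892·log₂(0.1892/0.3366) = -0.15725

D_KL(P||Q) = -0.02330 + 0.47089 - 0.09453 - 0.15725 = 0.19581 ≈ 0.1958 bits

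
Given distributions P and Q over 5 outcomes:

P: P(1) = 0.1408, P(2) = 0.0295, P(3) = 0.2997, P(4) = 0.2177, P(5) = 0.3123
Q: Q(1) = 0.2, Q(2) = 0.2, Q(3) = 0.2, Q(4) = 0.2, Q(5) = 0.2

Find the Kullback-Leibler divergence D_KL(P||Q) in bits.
0.2496 bits

D_KL(P||Q) = Σ P(x) log₂(P(x)/Q(x))

Computing term by term:
  P(1)·log₂(P(1)/Q(1)) = 0.1408·log₂(0.1408/0.2) = -0.07129
  P(2)·log₂(P(2)/Q(2)) = 0.0295·log₂(0.0295/0.2) = -0.08146
  P(3)·log₂(P(3)/Q(3)) = 0.2997·log₂(0.2997/0.2) = 0.17488
  P(4)·log₂(P(4)/Q(4)) = 0.2177·log₂(0.2177/0.2) = 0.02663
  P(5)·log₂(P(5)/Q(5)) = 0.3123·log₂(0.3123/0.2) = 0.20079

D_KL(P||Q) = -0.07129 - 0.08146 + 0.17488 + 0.02663 + 0.20079 = 0.24955 ≈ 0.2496 bits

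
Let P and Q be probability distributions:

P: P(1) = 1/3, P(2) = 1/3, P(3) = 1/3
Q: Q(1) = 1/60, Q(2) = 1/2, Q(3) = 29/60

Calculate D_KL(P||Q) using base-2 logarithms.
1.0670 bits

D_KL(P||Q) = Σ P(x) log₂(P(x)/Q(x))

Computing term by term:
  P(1)·log₂(P(1)/Q(1)) = (1/3)·log₂((1/3)/(1/60)) = 1.44064
  P(2)·log₂(P(2)/Q(2)) = (1/3)·log₂((1/3)/(1/2)) = -0.19499
  P(3)·log₂(P(3)/Q(3)) = (1/3)·log₂((1/3)/(29/60)) = -0.17868

D_KL(P||Q) = 1.44064 - 0.19499 - 0.17868 = 1.06697 ≈ 1.0670 bits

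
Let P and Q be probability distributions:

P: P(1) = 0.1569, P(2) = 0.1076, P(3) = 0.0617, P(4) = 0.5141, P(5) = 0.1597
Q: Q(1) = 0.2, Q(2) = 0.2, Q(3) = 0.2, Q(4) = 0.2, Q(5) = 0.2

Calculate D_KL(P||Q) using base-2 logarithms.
0.3925 bits

D_KL(P||Q) = Σ P(x) log₂(P(x)/Q(x))

Computing term by term:
  P(1)·log₂(P(1)/Q(1)) = 0.1569·log₂(0.1569/0.2) = -0.05494
  P(2)·log₂(P(2)/Q(2)) = 0.1076·log₂(0.1076/0.2) = -0.09623
  P(3)·log₂(P(3)/Q(3)) = 0.0617·log₂(0.0617/0.2) = -0.10468
  P(4)·log₂(P(4)/Q(4)) = 0.5141·log₂(0.5141/0.2) = 0.70023
  P(5)·log₂(P(5)/Q(5)) = 0.1597·log₂(0.1597/0.2) = -0.05184

D_KL(P||Q) = -0.05494 - 0.09623 - 0.10468 + 0.70023 - 0.05184 = 0.39254 ≈ 0.3925 bits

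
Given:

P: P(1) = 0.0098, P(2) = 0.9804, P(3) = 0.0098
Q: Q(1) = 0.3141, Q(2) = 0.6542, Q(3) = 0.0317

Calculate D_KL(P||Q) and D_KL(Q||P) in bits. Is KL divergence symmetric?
D_KL(P||Q) = 0.5066 bits, D_KL(Q||P) = 1.2431 bits. No, KL divergence is not symmetric.

D_KL(P||Q) = Σ P(x) log₂(P(x)/Q(x))

Computing term by term:
  P(1)·log₂(P(1)/Q(1)) = 0.0098·log₂(0.0098/0.3141) = -0.04902
  P(2)·log₂(P(2)/Q(2)) = 0.9804·log₂(0.9804/0.6542) = 0.57220
  P(3)·log₂(P(3)/Q(3)) = 0.0098·log₂(0.0098/0.0317) = -0.01660

D_KL(P||Q) = -0.04902 + 0.57220 - 0.01660 = 0.50658 ≈ 0.5066 bits

D_KL(Q||P) = Σ Q(x) log₂(Q(x)/P(x))

Computing term by term:
  Q(1)·log₂(Q(1)/P(1)) = 0.3141·log₂(0.3141/0.0098) = 1.57122
  Q(2)·log₂(Q(2)/P(2)) = 0.6542·log₂(0.6542/0.9804) = -0.38182
  Q(3)·log₂(Q(3)/P(3)) = 0.0317·log₂(0.0317/0.0098) = 0.05369

D_KL(Q||P) = 1.57122 - 0.38182 + 0.05369 = 1.24309 ≈ 1.2431 bits

These are NOT equal (difference: 0.7365 bits). KL divergence is asymmetric: D_KL(P||Q) ≠ D_KL(Q||P) in general.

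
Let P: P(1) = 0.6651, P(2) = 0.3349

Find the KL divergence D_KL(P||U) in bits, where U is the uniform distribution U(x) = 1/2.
0.0801 bits

U(i) = 1/2 for all i

D_KL(P||U) = Σ P(x) log₂(P(x) / (1/2))
           = Σ P(x) log₂(P(x)) + log₂(2)
           = log₂(2) - H(P)

H(P) = -Σ P(x) log₂(P(x)):
  -P(1)·log₂(P(1)) = -(0.6651)·log₂(0.6651) = 0.39132
  -P(2)·log₂(P(2)) = -(0.3349)·log₂(0.3349) = 0.52854
H(P) = 0.39132 + 0.52854 = 0.91986 bits

log₂(2) = 1.00000 bits

D_KL(P||U) = 1.00000 - 0.91986 = 0.08014 ≈ 0.0801 bits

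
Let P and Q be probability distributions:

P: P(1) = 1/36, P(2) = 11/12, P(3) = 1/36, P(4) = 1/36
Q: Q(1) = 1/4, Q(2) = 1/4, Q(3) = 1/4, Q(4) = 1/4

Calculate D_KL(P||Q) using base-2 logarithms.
1.4541 bits

D_KL(P||Q) = Σ P(x) log₂(P(x)/Q(x))

Computing term by term:
  P(1)·log₂(P(1)/Q(1)) = (1/36)·log₂((1/36)/(1/4)) = -0.08805
  P(2)·log₂(P(2)/Q(2)) = (11/12)·log₂((11/12)/(1/4)) = 1.71826
  P(3)·log₂(P(3)/Q(3)) = (1/36)·log₂((1/36)/(1/4)) = -0.08805
  P(4)·log₂(P(4)/Q(4)) = (1/36)·log₂((1/36)/(1/4)) = -0.08805

D_KL(P||Q) = -0.08805 + 1.71826 - 0.08805 - 0.08805 = 1.45411 ≈ 1.4541 bits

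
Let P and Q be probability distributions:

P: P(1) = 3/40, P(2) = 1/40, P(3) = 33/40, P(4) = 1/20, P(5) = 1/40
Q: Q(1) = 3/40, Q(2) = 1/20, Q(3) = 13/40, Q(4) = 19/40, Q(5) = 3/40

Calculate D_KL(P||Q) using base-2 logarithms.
0.8817 bits

D_KL(P||Q) = Σ P(x) log₂(P(x)/Q(x))

Computing term by term:
  P(1)·log₂(P(1)/Q(1)) = (3/40)·log₂((3/40)/(3/40)) = 0.00000
  P(2)·log₂(P(2)/Q(2)) = (1/40)·log₂((1/40)/(1/20)) = -0.02500
  P(3)·log₂(P(3)/Q(3)) = (33/40)·log₂((33/40)/(13/40)) = 1.10876
  P(4)·log₂(P(4)/Q(4)) = (1/20)·log₂((1/20)/(19/40)) = -0.16240
  P(5)·log₂(P(5)/Q(5)) = (1/40)·log₂((1/40)/(3/40)) = -0.03962

D_KL(P||Q) = 0.00000 - 0.02500 + 1.10876 - 0.16240 - 0.03962 = 0.88174 ≈ 0.8817 bits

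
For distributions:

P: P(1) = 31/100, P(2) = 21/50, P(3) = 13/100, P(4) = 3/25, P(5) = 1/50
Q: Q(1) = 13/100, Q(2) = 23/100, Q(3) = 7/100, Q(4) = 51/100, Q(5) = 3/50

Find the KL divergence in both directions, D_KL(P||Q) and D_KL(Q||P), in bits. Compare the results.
D_KL(P||Q) = 0.5874 bits, D_KL(Q||P) = 0.7344 bits. D_KL(Q||P) is larger than D_KL(P||Q) by 0.1470 bits; the two directions differ.

D_KL(P||Q) = Σ P(x) log₂(P(x)/Q(x))

Computing term by term:
  P(1)·log₂(P(1)/Q(1)) = (31/100)·log₂((31/100)/(13/100)) = 0.38866
  P(2)·log₂(P(2)/Q(2)) = (21/50)·log₂((21/50)/(23/100)) = 0.36488
  P(3)·log₂(P(3)/Q(3)) = (13/100)·log₂((13/100)/(7/100)) = 0.11610
  P(4)·log₂(P(4)/Q(4)) = (3/25)·log₂((3/25)/(51/100)) = -0.25050
  P(5)·log₂(P(5)/Q(5)) = (1/50)·log₂((1/50)/(3/50)) = -0.03170

D_KL(P||Q) = 0.38866 + 0.36488 + 0.11610 - 0.25050 - 0.03170 = 0.58744 ≈ 0.5874 bits

D_KL(Q||P) = Σ Q(x) log₂(Q(x)/P(x))

Computing term by term:
  Q(1)·log₂(Q(1)/P(1)) = (13/100)·log₂((13/100)/(31/100)) = -0.16299
  Q(2)·log₂(Q(2)/P(2)) = (23/100)·log₂((23/100)/(21/50)) = -0.19981
  Q(3)·log₂(Q(3)/P(3)) = (7/100)·log₂((7/100)/(13/100)) = -0.06252
  Q(4)·log₂(Q(4)/P(4)) = (51/100)·log₂((51/100)/(3/25)) = 1.06461
  Q(5)·log₂(Q(5)/P(5)) = (3/50)·log₂((3/50)/(1/50)) = 0.09510

D_KL(Q||P) = -0.16299 - 0.19981 - 0.06252 + 1.06461 + 0.09510 = 0.73439 ≈ 0.7344 bits

These are NOT equal (difference: 0.1470 bits). KL divergence is asymmetric: D_KL(P||Q) ≠ D_KL(Q||P) in general.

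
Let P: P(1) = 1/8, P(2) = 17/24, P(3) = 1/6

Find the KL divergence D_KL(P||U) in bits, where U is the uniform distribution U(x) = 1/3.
0.4267 bits

U(i) = 1/3 for all i

D_KL(P||U) = Σ P(x) log₂(P(x) / (1/3))
           = Σ P(x) log₂(P(x)) + log₂(3)
           = log₂(3) - H(P)

H(P) = -Σ P(x) log₂(P(x)):
  -P(1)·log₂(P(1)) = -(1/8)·log₂(1/8) = 0.37500
  -P(2)·log₂(P(2)) = -(17/24)·log₂(17/24) = 0.35240
  -P(3)·log₂(P(3)) = -(1/6)·log₂(1/6) = 0.43083
H(P) = 0.37500 + 0.35240 + 0.43083 = 1.15823 bits

log₂(3) = 1.58496 bits

D_KL(P||U) = 1.58496 - 1.15823 = 0.42673 ≈ 0.4267 bits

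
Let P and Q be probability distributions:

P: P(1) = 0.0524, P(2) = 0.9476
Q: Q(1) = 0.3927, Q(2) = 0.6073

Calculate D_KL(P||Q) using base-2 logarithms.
0.4560 bits

D_KL(P||Q) = Σ P(x) log₂(P(x)/Q(x))

Computing term by term:
  P(1)·log₂(P(1)/Q(1)) = 0.0524·log₂(0.0524/0.3927) = -0.15226
  P(2)·log₂(P(2)/Q(2)) = 0.9476·log₂(0.9476/0.6073) = 0.60823

D_KL(P||Q) = -0.15226 + 0.60823 = 0.45597 ≈ 0.4560 bits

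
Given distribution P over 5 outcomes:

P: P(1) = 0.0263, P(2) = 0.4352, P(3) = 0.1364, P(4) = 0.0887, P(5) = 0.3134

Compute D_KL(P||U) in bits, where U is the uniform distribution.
0.4349 bits

U(i) = 1/5 for all i

D_KL(P||U) = Σ P(x) log₂(P(x) / (1/5))
           = Σ P(x) log₂(P(x)) + log₂(5)
           = log₂(5) - H(P)

H(P) = -Σ P(x) log₂(P(x)):
  -P(1)·log₂(P(1)) = -(0.0263)·log₂(0.0263) = 0.13804
  -P(2)·log₂(P(2)) = -(0.4352)·log₂(0.4352) = 0.52235
  -P(3)·log₂(P(3)) = -(0.1364)·log₂(0.1364) = 0.39203
  -P(4)·log₂(P(4)) = -(0.0887)·log₂(0.0887) = 0.31000
  -P(5)·log₂(P(5)) = -(0.3134)·log₂(0.3134) = 0.52461
H(P) = 0.13804 + 0.52235 + 0.39203 + 0.31000 + 0.52461 = 1.88703 bits

log₂(5) = 2.32193 bits

D_KL(P||U) = 2.32193 - 1.88703 = 0.43490 ≈ 0.4349 bits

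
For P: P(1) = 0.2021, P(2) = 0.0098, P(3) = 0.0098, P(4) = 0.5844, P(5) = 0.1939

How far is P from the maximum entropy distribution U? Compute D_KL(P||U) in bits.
0.8131 bits

U(i) = 1/5 for all i

D_KL(P||U) = Σ P(x) log₂(P(x) / (1/5))
           = Σ P(x) log₂(P(x)) + log₂(5)
           = log₂(5) - H(P)

H(P) = -Σ P(x) log₂(P(x)):
  -P(1)·log₂(P(1)) = -(0.2021)·log₂(0.2021) = 0.46622
  -P(2)·log₂(P(2)) = -(0.0098)·log₂(0.0098) = 0.06540
  -P(3)·log₂(P(3)) = -(0.0098)·log₂(0.0098) = 0.06540
  -P(4)·log₂(P(4)) = -(0.5844)·log₂(0.5844) = 0.45289
  -P(5)·log₂(P(5)) = -(0.1939)·log₂(0.1939) = 0.45889
H(P) = 0.46622 + 0.06540 + 0.06540 + 0.45289 + 0.45889 = 1.50880 bits

log₂(5) = 2.32193 bits

D_KL(P||U) = 2.32193 - 1.50880 = 0.81313 ≈ 0.8131 bits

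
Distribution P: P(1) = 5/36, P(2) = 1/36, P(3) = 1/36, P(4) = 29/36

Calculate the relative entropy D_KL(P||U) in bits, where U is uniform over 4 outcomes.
1.0659 bits

U(i) = 1/4 for all i

D_KL(P||U) = Σ P(x) log₂(P(x) / (1/4))
           = Σ P(x) log₂(P(x)) + log₂(4)
           = log₂(4) - H(P)

H(P) = -Σ P(x) log₂(P(x)):
  -P(1)·log₂(P(1)) = -(5/36)·log₂(5/36) = 0.39556
  -P(2)·log₂(P(2)) = -(1/36)·log₂(1/36) = 0.14361
  -P(3)·log₂(P(3)) = -(1/36)·log₂(1/36) = 0.14361
  -P(4)·log₂(P(4)) = -(29/36)·log₂(29/36) = 0.25129
H(P) = 0.39556 + 0.14361 + 0.14361 + 0.25129 = 0.93407 bits

log₂(4) = 2.00000 bits

D_KL(P||U) = 2.00000 - 0.93407 = 1.06593 ≈ 1.0659 bits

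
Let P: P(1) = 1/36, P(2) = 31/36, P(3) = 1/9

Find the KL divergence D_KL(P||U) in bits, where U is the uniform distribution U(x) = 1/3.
0.9034 bits

U(i) = 1/3 for all i

D_KL(P||U) = Σ P(x) log₂(P(x) / (1/3))
           = Σ P(x) log₂(P(x)) + log₂(3)
           = log₂(3) - H(P)

H(P) = -Σ P(x) log₂(P(x)):
  -P(1)·log₂(P(1)) = -(1/36)·log₂(1/36) = 0.14361
  -P(2)·log₂(P(2)) = -(31/36)·log₂(31/36) = 0.18577
  -P(3)·log₂(P(3)) = -(1/9)·log₂(1/9) = 0.35221
H(P) = 0.14361 + 0.18577 + 0.35221 = 0.68159 bits

log₂(3) = 1.58496 bits

D_KL(P||U) = 1.58496 - 0.68159 = 0.90337 ≈ 0.9034 bits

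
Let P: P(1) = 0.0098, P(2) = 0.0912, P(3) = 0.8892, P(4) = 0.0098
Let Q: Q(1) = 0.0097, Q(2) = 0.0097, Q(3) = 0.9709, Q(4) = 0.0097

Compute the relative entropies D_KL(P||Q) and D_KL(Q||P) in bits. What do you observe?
D_KL(P||Q) = 0.1824 bits, D_KL(Q||P) = 0.0915 bits. The two directions give different values (D_KL(P||Q) exceeds D_KL(Q||P) by 0.0909 bits): KL divergence is asymmetric.

D_KL(P||Q) = Σ P(x) log₂(P(x)/Q(x))

Computing term by term:
  P(1)·log₂(P(1)/Q(1)) = 0.0098·log₂(0.0098/0.0097) = 0.00015
  P(2)·log₂(P(2)/Q(2)) = 0.0912·log₂(0.0912/0.0097) = 0.29485
  P(3)·log₂(P(3)/Q(3)) = 0.8892·log₂(0.8892/0.9709) = -0.11276
  P(4)·log₂(P(4)/Q(4)) = 0.0098·log₂(0.0098/0.0097) = 0.00015

D_KL(P||Q) = 0.00015 + 0.29485 - 0.11276 + 0.00015 = 0.18239 ≈ 0.1824 bits

D_KL(Q||P) = Σ Q(x) log₂(Q(x)/P(x))

Computing term by term:
  Q(1)·log₂(Q(1)/P(1)) = 0.0097·log₂(0.0097/0.0098) = -0.00014
  Q(2)·log₂(Q(2)/P(2)) = 0.0097·log₂(0.0097/0.0912) = -0.03136
  Q(3)·log₂(Q(3)/P(3)) = 0.9709·log₂(0.9709/0.8892) = 0.12312
  Q(4)·log₂(Q(4)/P(4)) = 0.0097·log₂(0.0097/0.0098) = -0.00014

D_KL(Q||P) = -0.00014 - 0.03136 + 0.12312 - 0.00014 = 0.09148 ≈ 0.0915 bits

These are NOT equal (difference: 0.0909 bits). KL divergence is asymmetric: D_KL(P||Q) ≠ D_KL(Q||P) in general.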